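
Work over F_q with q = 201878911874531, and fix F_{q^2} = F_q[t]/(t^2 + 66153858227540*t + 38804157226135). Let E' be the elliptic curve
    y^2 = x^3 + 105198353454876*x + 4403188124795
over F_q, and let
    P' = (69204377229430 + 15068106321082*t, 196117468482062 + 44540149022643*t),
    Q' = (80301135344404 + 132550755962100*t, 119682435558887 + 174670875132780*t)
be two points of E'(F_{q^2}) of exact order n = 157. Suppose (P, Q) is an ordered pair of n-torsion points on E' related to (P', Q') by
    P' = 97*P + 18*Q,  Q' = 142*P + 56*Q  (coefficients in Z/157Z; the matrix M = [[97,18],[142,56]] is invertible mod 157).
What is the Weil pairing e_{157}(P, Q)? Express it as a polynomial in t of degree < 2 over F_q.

Alternating bilinearity on E[157] (values in mu_{157} in F_{201878911874531^2}) gives e(P',Q') = e(P,Q)^det(M).
det M = 97*56 - 18*142 = 2876 = 50 (mod 157); 50^{-1} = 22 (mod 157).
n = 157 = (10011101)_2 (8 bits, wt 5); accumulate f_{157,P'}(Q'+S)/f_{157,P'}(S) along the 7-step ladder.
f_P(D_Q)/f_Q(D_P) = 149924069757350 + 113143918060834*t.
Raise to 22: e(P,Q) = 189587680020702 + 80192148127585*t in mu_{157}.

189587680020702 + 80192148127585*t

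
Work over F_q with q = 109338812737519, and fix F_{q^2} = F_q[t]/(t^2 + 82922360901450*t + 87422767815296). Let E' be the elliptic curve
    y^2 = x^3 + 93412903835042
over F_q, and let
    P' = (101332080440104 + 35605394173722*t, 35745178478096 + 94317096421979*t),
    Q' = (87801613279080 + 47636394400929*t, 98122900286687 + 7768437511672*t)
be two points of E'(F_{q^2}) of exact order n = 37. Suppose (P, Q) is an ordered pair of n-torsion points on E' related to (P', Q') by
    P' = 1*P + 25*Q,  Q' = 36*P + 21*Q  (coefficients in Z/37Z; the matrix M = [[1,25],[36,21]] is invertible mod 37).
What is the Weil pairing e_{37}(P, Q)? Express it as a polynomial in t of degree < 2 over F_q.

e_{37}(aP+bQ,cP+dQ) = e_{37}(P,Q)^(ad-bc); with (a,b,c,d)=(1,25,36,21) this gives the det-37 law.
1*21 - 25*36 = -879; reduced mod 37: det = 9, inverse 33.
Build f_{37,P'} and f_{37,Q'} via the 6-bit ladder of 37=100101_2; evaluate at shifted divisors; quotient in F_{109338812737519^2}.
e_{37}(P',Q') = 101525173824505 + 21312636059375*t.
(101525173824505 + 21312636059375*t)^{33} mod (109338812737519,f) = 51260598337223 + 96500063377519*t.

51260598337223 + 96500063377519*t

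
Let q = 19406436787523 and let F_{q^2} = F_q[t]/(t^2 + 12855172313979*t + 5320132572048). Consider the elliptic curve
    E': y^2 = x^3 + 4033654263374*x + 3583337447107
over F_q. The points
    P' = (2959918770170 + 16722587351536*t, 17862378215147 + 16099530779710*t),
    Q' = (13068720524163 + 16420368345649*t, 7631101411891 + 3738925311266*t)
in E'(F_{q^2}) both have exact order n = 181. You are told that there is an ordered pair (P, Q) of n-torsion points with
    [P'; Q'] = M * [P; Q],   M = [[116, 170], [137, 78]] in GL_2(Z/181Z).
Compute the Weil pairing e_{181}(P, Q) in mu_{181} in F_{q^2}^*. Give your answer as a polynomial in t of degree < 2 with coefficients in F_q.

10099558638466 + 2444468444404*t

e_{181}(aP+bQ,cP+dQ) = e_{181}(P,Q)^(ad-bc); with (a,b,c,d)=(116,170,137,78) this gives the det-181 law.
det M = 116*78 - 170*137 = -14242 = 57 (mod 181); 57^{-1} = 54 (mod 181).
8-bit Miller (10110101) on E'/F_{19406436787523} with a'=4033654263374, b'=3583337447107: accumulate tangent/chord ratios at Q'+S and P'+S'.
The quotient is 17483700145296 + 19244848293401*t.
e_{181}(P,Q) = (17483700145296 + 19244848293401*t)^{54} = 10099558638466 + 2444468444404*t.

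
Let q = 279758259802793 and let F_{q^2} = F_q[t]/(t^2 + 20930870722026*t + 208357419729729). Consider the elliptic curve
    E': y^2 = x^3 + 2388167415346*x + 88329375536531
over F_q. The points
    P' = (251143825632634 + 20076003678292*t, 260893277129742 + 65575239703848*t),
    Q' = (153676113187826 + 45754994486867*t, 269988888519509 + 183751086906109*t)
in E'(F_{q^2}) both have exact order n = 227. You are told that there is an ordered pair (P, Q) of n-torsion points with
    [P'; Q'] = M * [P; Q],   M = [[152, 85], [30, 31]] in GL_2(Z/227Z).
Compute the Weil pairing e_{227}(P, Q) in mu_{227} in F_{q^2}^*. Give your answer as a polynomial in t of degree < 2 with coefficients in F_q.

Alternating bilinearity on E[227] (values in mu_{227} in F_{279758259802793^2}) gives e(P',Q') = e(P,Q)^det(M).
det(M) mod 227 = 119; its inverse in (Z/227)^* is 124 (check: 119*124 mod 227 = 1).
Run Miller on y^2=x^3+2388167415346*x+88329375536531 over F_{279758259802793}: ladder 11100011 (8 bits); e = f_P(D_Q)/f_Q(D_P).
Miller gives e_{227}(P',Q') = 148500868914710 + 247138891073271*t in F_{279758259802793^2}.
(148500868914710 + 247138891073271*t)^{124} mod (279758259802793,f) = 71008738990785 + 183294409247805*t.

71008738990785 + 183294409247805*t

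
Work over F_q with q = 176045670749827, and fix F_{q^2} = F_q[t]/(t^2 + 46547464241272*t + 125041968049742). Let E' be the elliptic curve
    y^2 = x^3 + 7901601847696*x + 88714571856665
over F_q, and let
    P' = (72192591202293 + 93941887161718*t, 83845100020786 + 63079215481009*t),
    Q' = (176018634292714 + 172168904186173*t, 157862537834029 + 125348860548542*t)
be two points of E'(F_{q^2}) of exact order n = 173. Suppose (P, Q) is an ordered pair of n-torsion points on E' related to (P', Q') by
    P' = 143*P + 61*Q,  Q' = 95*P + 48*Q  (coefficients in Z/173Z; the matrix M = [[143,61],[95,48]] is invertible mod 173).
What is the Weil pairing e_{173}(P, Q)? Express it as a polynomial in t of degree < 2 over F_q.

Under M = [[143,61],[95,48]] in GL_2(Z/173), e_{173}(P',Q') = e_{173}(P,Q)^(143*48-61*95 mod 173).
det(M) mod 173 = 31; its inverse in (Z/173)^* is 67 (check: 31*67 mod 173 = 1).
Build f_{173,P'} and f_{173,Q'} via the 8-bit ladder of 173=10101101_2; evaluate at shifted divisors; quotient in F_{176045670749827^2}.
f_P(D_Q)/f_Q(D_P) = 156451787633869 + 17971747261345*t.
Thus e_{173}(P,Q) = 103838116119084 + 144895000507846*t.

103838116119084 + 144895000507846*t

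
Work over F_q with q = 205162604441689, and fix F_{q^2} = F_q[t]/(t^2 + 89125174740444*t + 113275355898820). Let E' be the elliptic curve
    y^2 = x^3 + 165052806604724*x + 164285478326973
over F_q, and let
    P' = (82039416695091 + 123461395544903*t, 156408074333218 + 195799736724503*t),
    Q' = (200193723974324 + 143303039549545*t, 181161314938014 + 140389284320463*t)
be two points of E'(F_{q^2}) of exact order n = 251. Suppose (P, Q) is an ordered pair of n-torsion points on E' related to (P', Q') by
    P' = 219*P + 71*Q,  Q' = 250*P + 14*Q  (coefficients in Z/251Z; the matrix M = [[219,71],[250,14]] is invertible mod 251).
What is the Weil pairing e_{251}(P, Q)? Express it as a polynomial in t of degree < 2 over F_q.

The 251-Weil pairing on E[251] over F_{205162604441689} is alternating-bilinear: e_{251}(P',Q') = e_{251}(P,Q)^det(M).
219*14 - 71*250 = -14684; reduced mod 251: det = 125, inverse 249.
Double-and-add over 11111011: 8-1 doublings, 7-1 additions; each step l_{T,T}/v_{2T} or l_{T,P'}/v at Q'+S for random S.
Miller gives e_{251}(P',Q') = 109841508832553 + 30158039060338*t in F_{205162604441689^2}.
Finally e_{251}(P,Q) = 65765020257076 + 70563678085203*t.

65765020257076 + 70563678085203*t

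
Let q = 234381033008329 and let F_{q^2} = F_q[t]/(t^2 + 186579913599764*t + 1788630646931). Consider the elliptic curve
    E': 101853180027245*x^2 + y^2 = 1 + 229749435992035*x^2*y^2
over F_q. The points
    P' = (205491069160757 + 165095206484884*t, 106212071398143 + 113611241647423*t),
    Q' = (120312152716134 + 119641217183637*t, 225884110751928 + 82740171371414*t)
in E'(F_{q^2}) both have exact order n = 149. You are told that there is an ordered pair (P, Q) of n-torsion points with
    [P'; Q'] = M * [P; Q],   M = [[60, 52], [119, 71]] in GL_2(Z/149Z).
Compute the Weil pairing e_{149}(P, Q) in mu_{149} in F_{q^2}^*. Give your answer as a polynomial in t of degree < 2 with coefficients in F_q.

210917991414717 + 207003813761777*t

e_{149} is bilinear + alternating on E[149], so e_{149}(60*P + 52*Q, 119*P + 71*Q) = e_{149}(P,Q)^(60*71-52*119).
det(M) mod 149 = 9; its inverse in (Z/149)^* is 116 (check: 9*116 mod 149 = 1).
Edwards->Montgomery: u=(1+y)/(1-y), v=u/x -> 42583626780513v^2=u^3+140403930187752u^2+u; then x_W=85216452512967u+55267102669880: y^2=x^3+78867438014326*x+230147176308300.
Run Miller on y^2=x^3+78867438014326*x+230147176308300 over F_{234381033008329}: ladder 10010101 (8 bits); e = f_P(D_Q)/f_Q(D_P).
f_P(D_Q)/f_Q(D_P) = 84840486985815 + 226823380917332*t.
Hence e(P,Q) = 210917991414717 + 207003813761777*t in F_{234381033008329^2}^*.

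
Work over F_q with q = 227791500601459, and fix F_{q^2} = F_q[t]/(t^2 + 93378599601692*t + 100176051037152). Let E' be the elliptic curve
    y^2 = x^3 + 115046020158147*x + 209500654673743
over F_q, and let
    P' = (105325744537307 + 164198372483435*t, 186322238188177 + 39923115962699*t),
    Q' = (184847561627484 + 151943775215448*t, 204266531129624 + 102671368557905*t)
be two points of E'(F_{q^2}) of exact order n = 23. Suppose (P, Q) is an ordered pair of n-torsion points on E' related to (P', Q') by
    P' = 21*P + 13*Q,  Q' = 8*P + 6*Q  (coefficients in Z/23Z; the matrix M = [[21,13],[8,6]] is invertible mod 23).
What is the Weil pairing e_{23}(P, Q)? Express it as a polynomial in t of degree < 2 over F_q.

Alternating bilinearity on E[23] (values in mu_{23} in F_{227791500601459^2}) gives e(P',Q') = e(P,Q)^det(M).
Hence e(P,Q) = e(P',Q')^{22} where 22 = 22^{-1} mod 23.
Run Miller on y^2=x^3+115046020158147*x+209500654673743 over F_{227791500601459}: ladder 10111 (5 bits); e = f_P(D_Q)/f_Q(D_P).
The quotient is 45247675914171 + 187593071226497*t.
Finally e_{23}(P,Q) = 186993954788112 + 40198429374962*t.

186993954788112 + 40198429374962*t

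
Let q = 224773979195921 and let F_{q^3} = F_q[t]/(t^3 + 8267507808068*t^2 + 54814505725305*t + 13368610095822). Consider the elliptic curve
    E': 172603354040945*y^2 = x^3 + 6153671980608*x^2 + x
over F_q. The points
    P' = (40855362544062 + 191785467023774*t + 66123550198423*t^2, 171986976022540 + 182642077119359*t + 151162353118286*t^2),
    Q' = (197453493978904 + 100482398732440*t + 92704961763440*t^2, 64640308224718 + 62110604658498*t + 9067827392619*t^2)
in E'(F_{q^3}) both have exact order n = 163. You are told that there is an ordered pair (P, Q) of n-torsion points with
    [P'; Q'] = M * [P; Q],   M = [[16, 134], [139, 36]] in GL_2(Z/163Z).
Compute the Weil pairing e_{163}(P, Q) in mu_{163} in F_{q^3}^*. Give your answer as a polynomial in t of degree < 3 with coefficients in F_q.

160710776612836 + 39175128285080*t + 117905760626563*t^2

Under M = [[16,134],[139,36]] in GL_2(Z/163), e_{163}(P',Q') = e_{163}(P,Q)^(16*36-134*139 mod 163).
16*36 - 134*139 = -18050; reduced mod 163: det = 43, inverse 91.
(x,y)|->(34911084520768x+189684697400227,34911084520768y) sends E' to y^2=x^3+56363009493958*x+84171559510968.
8-bit Miller (10100011) on E'/F_{224773979195921} with a'=56363009493958, b'=84171559510968: accumulate tangent/chord ratios at Q'+S and P'+S'.
f_P(D_Q)/f_Q(D_P) = 126537099058326 + 134236439778728*t + 146356276221108*t^2.
Raise to 91: e(P,Q) = 160710776612836 + 39175128285080*t + 117905760626563*t^2 in mu_{163}.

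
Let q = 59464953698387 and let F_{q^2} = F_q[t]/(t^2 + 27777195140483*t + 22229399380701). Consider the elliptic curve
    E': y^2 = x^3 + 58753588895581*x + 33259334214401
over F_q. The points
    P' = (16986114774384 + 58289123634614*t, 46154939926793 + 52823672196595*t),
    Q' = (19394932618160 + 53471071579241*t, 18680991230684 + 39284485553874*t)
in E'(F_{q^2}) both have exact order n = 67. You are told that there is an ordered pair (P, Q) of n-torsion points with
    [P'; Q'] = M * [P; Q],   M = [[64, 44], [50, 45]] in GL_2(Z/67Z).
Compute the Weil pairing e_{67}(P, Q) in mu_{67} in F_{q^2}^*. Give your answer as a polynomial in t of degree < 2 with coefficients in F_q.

12627676108505 + 20033522733737*t

Under M = [[64,44],[50,45]] in GL_2(Z/67), e_{67}(P',Q') = e_{67}(P,Q)^(64*45-44*50 mod 67).
det(M) mod 67 = 10; its inverse in (Z/67)^* is 47 (check: 10*47 mod 67 = 1).
Miller loop for e_{67} over F_{59464953698387^2}: bits of 67 = 1000011; 6 double steps + 2 add steps, l/v at each.
Result: e(P',Q') = 26240435502428 + 4837632917311*t.
e_{67}(P,Q) = (26240435502428 + 4837632917311*t)^{47} = 12627676108505 + 20033522733737*t.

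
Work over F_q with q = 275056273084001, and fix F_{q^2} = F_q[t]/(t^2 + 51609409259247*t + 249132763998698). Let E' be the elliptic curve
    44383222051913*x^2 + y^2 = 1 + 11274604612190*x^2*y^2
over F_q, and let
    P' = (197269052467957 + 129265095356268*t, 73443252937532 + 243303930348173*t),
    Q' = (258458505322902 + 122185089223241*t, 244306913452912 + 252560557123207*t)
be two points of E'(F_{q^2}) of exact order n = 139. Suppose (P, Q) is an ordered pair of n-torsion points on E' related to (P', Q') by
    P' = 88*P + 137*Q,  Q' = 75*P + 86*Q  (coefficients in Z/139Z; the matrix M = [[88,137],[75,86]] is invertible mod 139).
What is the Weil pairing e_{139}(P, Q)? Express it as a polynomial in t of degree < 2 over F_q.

234432890276181 + 263749642033843*t

e_{139}(aP+bQ,cP+dQ) = e_{139}(P,Q)^(ad-bc); with (a,b,c,d)=(88,137,75,86) this gives the det-139 law.
Hence e(P,Q) = e(P',Q')^{40} where 40 = 73^{-1} mod 139.
Edwards a_E,d_E -> Montgomery A=32561167935688,B=159762761895018 -> Weierstrass 83746894494946,241703993327117 via alpha=55119016624684,beta=77041222630931.
Run Miller on y^2=x^3+83746894494946*x+241703993327117 over F_{275056273084001}: ladder 10001011 (8 bits); e = f_P(D_Q)/f_Q(D_P).
Miller gives e_{139}(P',Q') = 104595397577612 + 169042721352044*t in F_{275056273084001^2}.
Finally e_{139}(P,Q) = 234432890276181 + 263749642033843*t.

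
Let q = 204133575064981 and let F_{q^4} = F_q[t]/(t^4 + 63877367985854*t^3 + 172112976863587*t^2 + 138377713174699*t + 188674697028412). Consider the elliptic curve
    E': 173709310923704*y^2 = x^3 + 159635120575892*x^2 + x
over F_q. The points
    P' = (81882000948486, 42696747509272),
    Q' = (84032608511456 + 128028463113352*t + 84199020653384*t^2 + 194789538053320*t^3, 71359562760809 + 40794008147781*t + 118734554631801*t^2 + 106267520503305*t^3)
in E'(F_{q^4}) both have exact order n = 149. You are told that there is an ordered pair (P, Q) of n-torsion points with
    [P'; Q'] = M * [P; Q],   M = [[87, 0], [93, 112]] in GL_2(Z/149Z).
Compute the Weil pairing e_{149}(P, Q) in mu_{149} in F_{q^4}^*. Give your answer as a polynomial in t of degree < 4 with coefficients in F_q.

23362732681019 + 96095650596324*t + 170682243725112*t^2 + 48257143751972*t^3

Since e_{149}(P,P)=e_{149}(Q,Q)=1 and e_{149}(Q,P)=e_{149}(P,Q)^{-1}, expanding e_{149}(87*P,93*P + 112*Q) leaves e(P,Q)^det(M).
det(M) mod 149 = 59; its inverse in (Z/149)^* is 48 (check: 59*48 mod 149 = 1).
Undo Montgomery via alpha=106426313823173, beta=5195447338164: (a',b')=(196404970131710,64410619482272) over F_{204133575064981}.
Run Miller on y^2=x^3+196404970131710*x+64410619482272 over F_{204133575064981}: ladder 10010101 (8 bits); e = f_P(D_Q)/f_Q(D_P).
Miller gives e_{149}(P',Q') = 142539730143165 + 91339657687420*t + 142591222355711*t^2 + 56005678576841*t^3 in F_{204133575064981^4}.
e_{149}(P,Q) = (142539730143165 + 91339657687420*t + 142591222355711*t^2 + 56005678576841*t^3)^{48} = 23362732681019 + 96095650596324*t + 170682243725112*t^2 + 48257143751972*t^3.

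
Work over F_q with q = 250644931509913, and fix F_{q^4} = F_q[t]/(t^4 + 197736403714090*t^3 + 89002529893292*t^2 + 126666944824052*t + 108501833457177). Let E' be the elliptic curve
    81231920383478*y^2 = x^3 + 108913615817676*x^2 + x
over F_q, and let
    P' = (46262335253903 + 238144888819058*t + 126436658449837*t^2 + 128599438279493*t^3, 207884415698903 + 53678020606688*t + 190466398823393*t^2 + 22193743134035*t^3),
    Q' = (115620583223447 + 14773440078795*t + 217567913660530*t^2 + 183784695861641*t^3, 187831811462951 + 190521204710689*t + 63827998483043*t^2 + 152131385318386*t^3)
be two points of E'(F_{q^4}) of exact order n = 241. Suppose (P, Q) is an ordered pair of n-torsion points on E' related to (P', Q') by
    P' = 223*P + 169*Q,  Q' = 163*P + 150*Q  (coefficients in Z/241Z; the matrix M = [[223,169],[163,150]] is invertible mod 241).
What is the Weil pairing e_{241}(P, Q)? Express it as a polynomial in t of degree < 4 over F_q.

230190590663384 + 67264413025455*t + 58461294027656*t^2 + 73286925920021*t^3

Under M = [[223,169],[163,150]] in GL_2(Z/241), e_{241}(P',Q') = e_{241}(P,Q)^(223*150-169*163 mod 241).
det M = 223*150 - 169*163 = 5903 = 119 (mod 241); 119^{-1} = 160 (mod 241).
Undo Montgomery via alpha=120655300166685, beta=80644220260077: (a',b')=(0,38549628692366) over F_{250644931509913}.
Miller loop for e_{241} over F_{250644931509913^4}: bits of 241 = 11110001; 7 double steps + 4 add steps, l/v at each.
So e_{241}(P',Q') = 230822306305232 + 27634947459573*t + 248407107604506*t^2 + 234309691957228*t^3.
e_{241}(P,Q) = (230822306305232 + 27634947459573*t + 248407107604506*t^2 + 234309691957228*t^3)^{160} = 230190590663384 + 67264413025455*t + 58461294027656*t^2 + 73286925920021*t^3.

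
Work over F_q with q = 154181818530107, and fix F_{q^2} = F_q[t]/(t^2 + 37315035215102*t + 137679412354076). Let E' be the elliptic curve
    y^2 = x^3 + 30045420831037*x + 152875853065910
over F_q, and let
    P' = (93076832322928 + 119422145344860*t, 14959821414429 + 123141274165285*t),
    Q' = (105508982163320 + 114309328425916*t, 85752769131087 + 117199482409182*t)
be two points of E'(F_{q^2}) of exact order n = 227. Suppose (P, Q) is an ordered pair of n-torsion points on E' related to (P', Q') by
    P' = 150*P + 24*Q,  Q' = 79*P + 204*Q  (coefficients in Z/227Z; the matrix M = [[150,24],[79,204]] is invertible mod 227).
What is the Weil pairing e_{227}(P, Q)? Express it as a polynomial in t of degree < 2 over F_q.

e_{227}(aP+bQ,cP+dQ) = e_{227}(P,Q)^(ad-bc); with (a,b,c,d)=(150,24,79,204) this gives the det-227 law.
Hence e(P,Q) = e(P',Q')^{69} where 69 = 102^{-1} mod 227.
Run Miller on y^2=x^3+30045420831037*x+152875853065910 over F_{154181818530107}: ladder 11100011 (8 bits); e = f_P(D_Q)/f_Q(D_P).
e_{227}(P',Q') = 8118389934689 + 70011629353792*t.
(8118389934689 + 70011629353792*t)^{69} mod (154181818530107,f) = 106645920473289 + 998966548902*t.

106645920473289 + 998966548902*t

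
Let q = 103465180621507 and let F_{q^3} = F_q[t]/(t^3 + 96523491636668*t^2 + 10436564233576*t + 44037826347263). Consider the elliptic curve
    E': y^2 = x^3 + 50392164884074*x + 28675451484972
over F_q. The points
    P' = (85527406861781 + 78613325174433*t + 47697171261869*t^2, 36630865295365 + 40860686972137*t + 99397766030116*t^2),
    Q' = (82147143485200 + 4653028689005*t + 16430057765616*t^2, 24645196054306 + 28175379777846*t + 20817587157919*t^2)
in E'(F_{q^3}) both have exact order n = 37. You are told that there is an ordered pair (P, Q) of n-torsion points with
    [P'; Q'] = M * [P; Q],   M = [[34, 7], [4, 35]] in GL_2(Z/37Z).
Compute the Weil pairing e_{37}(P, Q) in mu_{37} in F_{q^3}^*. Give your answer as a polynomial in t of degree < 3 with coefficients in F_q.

64538625291532 + 87454671316091*t + 39801293716301*t^2

The 37-Weil pairing on E[37] over F_{103465180621507} is alternating-bilinear: e_{37}(P',Q') = e_{37}(P,Q)^det(M).
So e_{37}(P,Q) = e_{37}(P',Q')^{5}, since 15*5 = 1 mod 37.
Miller loop for e_{37} over F_{103465180621507^3}: bits of 37 = 100101; 5 double steps + 2 add steps, l/v at each.
Result: e(P',Q') = 81900627543866 + 60053929377494*t + 4632423038536*t^2.
Thus e_{37}(P,Q) = 64538625291532 + 87454671316091*t + 39801293716301*t^2.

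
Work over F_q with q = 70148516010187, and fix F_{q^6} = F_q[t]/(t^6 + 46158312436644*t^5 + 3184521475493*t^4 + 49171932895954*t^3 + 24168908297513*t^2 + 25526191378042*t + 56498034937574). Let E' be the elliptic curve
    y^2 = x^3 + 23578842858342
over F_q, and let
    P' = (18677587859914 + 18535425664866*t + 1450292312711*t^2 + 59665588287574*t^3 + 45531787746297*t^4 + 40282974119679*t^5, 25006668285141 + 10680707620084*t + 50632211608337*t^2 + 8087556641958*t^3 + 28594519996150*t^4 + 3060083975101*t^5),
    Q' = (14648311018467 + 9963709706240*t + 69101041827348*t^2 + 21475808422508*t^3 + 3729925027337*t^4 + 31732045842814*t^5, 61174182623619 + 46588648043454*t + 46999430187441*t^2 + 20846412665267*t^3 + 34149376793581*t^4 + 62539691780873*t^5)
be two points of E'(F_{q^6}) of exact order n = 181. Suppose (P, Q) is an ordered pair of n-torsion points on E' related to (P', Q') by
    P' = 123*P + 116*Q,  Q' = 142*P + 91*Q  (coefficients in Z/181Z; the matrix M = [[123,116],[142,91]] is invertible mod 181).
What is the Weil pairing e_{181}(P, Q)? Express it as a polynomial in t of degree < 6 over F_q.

54949149176540 + 39406609194719*t + 44992217656663*t^2 + 51260474471870*t^3 + 32339245791898*t^4 + 50462830076264*t^5

Under M = [[123,116],[142,91]] in GL_2(Z/181), e_{181}(P',Q') = e_{181}(P,Q)^(123*91-116*142 mod 181).
123*91 - 116*142 = -5279; reduced mod 181: det = 151, inverse 6.
Double-and-add over 10110101: 8-1 doublings, 5-1 additions; each step l_{T,T}/v_{2T} or l_{T,P'}/v at Q'+S for random S.
The quotient is 64417205365308 + 30416159943665*t + 19620229089772*t^2 + 45140017330956*t^3 + 50340180192329*t^4 + 61049538869903*t^5.
Thus e_{181}(P,Q) = 54949149176540 + 39406609194719*t + 44992217656663*t^2 + 51260474471870*t^3 + 32339245791898*t^4 + 50462830076264*t^5.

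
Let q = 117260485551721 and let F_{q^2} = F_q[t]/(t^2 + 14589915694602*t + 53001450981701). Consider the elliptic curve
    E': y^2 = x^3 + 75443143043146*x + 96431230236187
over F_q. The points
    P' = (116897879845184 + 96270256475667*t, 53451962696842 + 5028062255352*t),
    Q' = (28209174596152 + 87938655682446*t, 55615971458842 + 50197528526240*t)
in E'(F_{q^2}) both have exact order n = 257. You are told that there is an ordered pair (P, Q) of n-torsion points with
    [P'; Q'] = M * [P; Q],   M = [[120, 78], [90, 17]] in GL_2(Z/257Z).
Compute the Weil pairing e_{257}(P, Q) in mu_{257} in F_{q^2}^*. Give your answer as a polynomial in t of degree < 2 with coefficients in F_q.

The 257-Weil pairing on E[257] over F_{117260485551721} is alternating-bilinear: e_{257}(P',Q') = e_{257}(P,Q)^det(M).
Hence e(P,Q) = e(P',Q')^{204} where 204 = 160^{-1} mod 257.
Build f_{257,P'} and f_{257,Q'} via the 9-bit ladder of 257=100000001_2; evaluate at shifted divisors; quotient in F_{117260485551721^2}.
e_{257}(P',Q') = 72328395482741 + 11826085733538*t.
Hence e(P,Q) = 6971152180281 + 58792202697237*t in F_{117260485551721^2}^*.

6971152180281 + 58792202697237*t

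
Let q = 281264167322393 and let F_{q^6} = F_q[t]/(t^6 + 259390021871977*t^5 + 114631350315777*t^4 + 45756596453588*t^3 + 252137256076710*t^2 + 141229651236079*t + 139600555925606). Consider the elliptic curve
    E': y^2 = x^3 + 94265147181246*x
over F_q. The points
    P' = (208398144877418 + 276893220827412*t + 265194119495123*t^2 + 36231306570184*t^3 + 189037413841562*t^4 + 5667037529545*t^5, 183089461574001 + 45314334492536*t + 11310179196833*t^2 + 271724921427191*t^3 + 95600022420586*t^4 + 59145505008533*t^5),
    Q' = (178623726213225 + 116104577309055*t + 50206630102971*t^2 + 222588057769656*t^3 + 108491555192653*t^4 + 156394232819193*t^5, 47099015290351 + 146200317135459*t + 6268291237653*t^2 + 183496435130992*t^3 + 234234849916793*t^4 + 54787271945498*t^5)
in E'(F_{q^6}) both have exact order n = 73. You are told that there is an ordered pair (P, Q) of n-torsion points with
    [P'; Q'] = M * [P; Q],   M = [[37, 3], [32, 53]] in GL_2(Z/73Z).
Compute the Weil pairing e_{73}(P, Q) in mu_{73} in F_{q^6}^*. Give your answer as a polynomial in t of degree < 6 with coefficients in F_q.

60707818195902 + 213747711778508*t + 252558624380362*t^2 + 143038213221758*t^3 + 83853752759356*t^4 + 253069436036844*t^5

e_{73}(aP+bQ,cP+dQ) = e_{73}(P,Q)^(ad-bc); with (a,b,c,d)=(37,3,32,53) this gives the det-73 law.
det M = 37*53 - 3*32 = 1865 = 40 (mod 73); 40^{-1} = 42 (mod 73).
n = 73 = (1001001)_2 (7 bits, wt 3); accumulate f_{73,P'}(Q'+S)/f_{73,P'}(S) along the 6-step ladder.
Miller gives e_{73}(P',Q') = 276420154683079 + 272178248099617*t + 16693294538685*t^2 + 42610326970784*t^3 + 127538565172217*t^4 + 94494901368220*t^5 in F_{281264167322393^6}.
Finally e_{73}(P,Q) = 60707818195902 + 213747711778508*t + 252558624380362*t^2 + 143038213221758*t^3 + 83853752759356*t^4 + 253069436036844*t^5.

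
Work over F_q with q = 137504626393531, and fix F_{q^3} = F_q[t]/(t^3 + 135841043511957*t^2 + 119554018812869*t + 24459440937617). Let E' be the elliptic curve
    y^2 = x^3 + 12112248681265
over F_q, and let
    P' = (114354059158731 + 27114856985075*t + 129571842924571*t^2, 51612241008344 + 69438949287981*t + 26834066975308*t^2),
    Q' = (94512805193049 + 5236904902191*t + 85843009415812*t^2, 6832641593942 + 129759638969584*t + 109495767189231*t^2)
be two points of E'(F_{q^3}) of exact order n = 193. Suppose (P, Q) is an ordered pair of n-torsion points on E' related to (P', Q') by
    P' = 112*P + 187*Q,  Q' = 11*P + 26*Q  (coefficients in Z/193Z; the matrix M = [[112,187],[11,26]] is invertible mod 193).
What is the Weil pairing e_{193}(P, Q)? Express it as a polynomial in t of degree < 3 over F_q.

e_{193} is bilinear + alternating on E[193], so e_{193}(112*P + 187*Q, 11*P + 26*Q) = e_{193}(P,Q)^(112*26-187*11).
Hence e(P,Q) = e(P',Q')^{100} where 100 = 83^{-1} mod 193.
Miller loop for e_{193} over F_{137504626393531^3}: bits of 193 = 11000001; 7 double steps + 2 add steps, l/v at each.
Result: e(P',Q') = 34995578812482 + 66671639402438*t + 70619700405432*t^2.
Raise to 100: e(P,Q) = 127512743589693 + 127156582454034*t + 66242504030380*t^2 in mu_{193}.

127512743589693 + 127156582454034*t + 66242504030380*t^2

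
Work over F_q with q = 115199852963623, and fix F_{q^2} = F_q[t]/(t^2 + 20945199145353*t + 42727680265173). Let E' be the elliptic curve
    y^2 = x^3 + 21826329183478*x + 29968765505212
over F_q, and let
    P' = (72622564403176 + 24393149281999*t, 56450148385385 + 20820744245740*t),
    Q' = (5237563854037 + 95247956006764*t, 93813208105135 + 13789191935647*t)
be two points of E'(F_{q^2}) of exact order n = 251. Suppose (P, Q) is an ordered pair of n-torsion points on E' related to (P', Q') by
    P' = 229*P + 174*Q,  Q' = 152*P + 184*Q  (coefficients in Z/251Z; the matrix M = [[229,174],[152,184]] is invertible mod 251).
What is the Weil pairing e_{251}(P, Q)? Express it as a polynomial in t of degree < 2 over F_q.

71806547923582 + 50985232603326*t

e_{251} is bilinear + alternating on E[251], so e_{251}(229*P + 174*Q, 152*P + 184*Q) = e_{251}(P,Q)^(229*184-174*152).
So e_{251}(P,Q) = e_{251}(P',Q')^{2}, since 126*2 = 1 mod 251.
8-bit Miller (11111011) on E'/F_{115199852963623} with a'=21826329183478, b'=29968765505212: accumulate tangent/chord ratios at Q'+S and P'+S'.
f_P(D_Q)/f_Q(D_P) = 84915166514797 + 52393659010282*t.
Raise to 2: e(P,Q) = 71806547923582 + 50985232603326*t in mu_{251}.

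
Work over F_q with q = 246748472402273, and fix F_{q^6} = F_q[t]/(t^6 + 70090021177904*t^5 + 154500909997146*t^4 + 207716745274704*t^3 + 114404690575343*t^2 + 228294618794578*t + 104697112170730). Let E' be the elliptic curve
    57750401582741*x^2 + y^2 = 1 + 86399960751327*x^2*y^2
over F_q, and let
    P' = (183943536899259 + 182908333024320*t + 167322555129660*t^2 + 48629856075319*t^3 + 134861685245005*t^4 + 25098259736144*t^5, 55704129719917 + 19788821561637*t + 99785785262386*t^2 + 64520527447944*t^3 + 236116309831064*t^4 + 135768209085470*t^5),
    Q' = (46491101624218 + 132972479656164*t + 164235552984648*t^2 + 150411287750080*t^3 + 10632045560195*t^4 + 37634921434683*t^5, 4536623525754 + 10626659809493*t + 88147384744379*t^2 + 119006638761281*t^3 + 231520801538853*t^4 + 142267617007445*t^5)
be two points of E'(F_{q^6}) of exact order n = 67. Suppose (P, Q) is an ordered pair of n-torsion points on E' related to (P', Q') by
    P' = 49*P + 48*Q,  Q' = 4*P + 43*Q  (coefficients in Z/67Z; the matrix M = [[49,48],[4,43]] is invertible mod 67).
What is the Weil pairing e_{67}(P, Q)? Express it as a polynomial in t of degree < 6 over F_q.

23393799492400 + 67365417104085*t + 233219555559229*t^2 + 31460631193786*t^3 + 26424917908497*t^4 + 61820422910414*t^5

e_{67}(aP+bQ,cP+dQ) = e_{67}(P,Q)^(ad-bc); with (a,b,c,d)=(49,48,4,43) this gives the det-67 law.
det M = 49*43 - 48*4 = 1915 = 39 (mod 67); 39^{-1} = 55 (mod 67).
Edwards a_E,d_E -> Montgomery A=37840870099811,B=119346101883605 -> Weierstrass 219576227540793,205700530923663 via alpha=106274551189769,beta=116211846408990.
Build f_{67,P'} and f_{67,Q'} via the 7-bit ladder of 67=1000011_2; evaluate at shifted divisors; quotient in F_{246748472402273^6}.
So e_{67}(P',Q') = 8310811948840 + 121241005806466*t + 105606797662051*t^2 + 91961723519311*t^3 + 61151605265999*t^4 + 233734653779047*t^5.
Hence e(P,Q) = 23393799492400 + 67365417104085*t + 233219555559229*t^2 + 31460631193786*t^3 + 26424917908497*t^4 + 61820422910414*t^5 in F_{246748472402273^6}^*.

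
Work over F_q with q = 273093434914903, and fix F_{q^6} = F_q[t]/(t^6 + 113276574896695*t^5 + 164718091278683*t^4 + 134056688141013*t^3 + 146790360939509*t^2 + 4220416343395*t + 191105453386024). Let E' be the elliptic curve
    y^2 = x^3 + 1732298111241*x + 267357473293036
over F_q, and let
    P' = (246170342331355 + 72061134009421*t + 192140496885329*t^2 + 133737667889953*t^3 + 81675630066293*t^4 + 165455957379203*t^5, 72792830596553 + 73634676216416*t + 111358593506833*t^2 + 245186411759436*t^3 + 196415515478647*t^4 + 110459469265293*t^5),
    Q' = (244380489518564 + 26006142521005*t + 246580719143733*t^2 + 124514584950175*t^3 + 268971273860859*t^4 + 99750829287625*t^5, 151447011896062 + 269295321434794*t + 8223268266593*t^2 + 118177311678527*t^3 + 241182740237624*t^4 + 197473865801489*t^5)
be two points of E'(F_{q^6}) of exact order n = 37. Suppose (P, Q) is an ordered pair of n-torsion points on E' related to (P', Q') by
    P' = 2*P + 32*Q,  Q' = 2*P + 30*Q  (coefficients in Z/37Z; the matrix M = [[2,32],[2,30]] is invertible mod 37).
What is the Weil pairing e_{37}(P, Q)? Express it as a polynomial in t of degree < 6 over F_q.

228598896713476 + 178101118662266*t + 69402985176391*t^2 + 225045038074888*t^3 + 133850853613854*t^4 + 85328654337002*t^5

The 37-Weil pairing on E[37] over F_{273093434914903} is alternating-bilinear: e_{37}(P',Q') = e_{37}(P,Q)^det(M).
So e_{37}(P,Q) = e_{37}(P',Q')^{9}, since 33*9 = 1 mod 37.
Build f_{37,P'} and f_{37,Q'} via the 6-bit ladder of 37=100101_2; evaluate at shifted divisors; quotient in F_{273093434914903^6}.
Result: e(P',Q') = 245894401486518 + 133280038856427*t + 191934056607735*t^2 + 28803601514875*t^3 + 20084407854716*t^4 + 193784004242480*t^5.
e_{37}(P,Q) = (245894401486518 + 133280038856427*t + 191934056607735*t^2 + 28803601514875*t^3 + 20084407854716*t^4 + 193784004242480*t^5)^{9} = 228598896713476 + 178101118662266*t + 69402985176391*t^2 + 225045038074888*t^3 + 133850853613854*t^4 + 85328654337002*t^5.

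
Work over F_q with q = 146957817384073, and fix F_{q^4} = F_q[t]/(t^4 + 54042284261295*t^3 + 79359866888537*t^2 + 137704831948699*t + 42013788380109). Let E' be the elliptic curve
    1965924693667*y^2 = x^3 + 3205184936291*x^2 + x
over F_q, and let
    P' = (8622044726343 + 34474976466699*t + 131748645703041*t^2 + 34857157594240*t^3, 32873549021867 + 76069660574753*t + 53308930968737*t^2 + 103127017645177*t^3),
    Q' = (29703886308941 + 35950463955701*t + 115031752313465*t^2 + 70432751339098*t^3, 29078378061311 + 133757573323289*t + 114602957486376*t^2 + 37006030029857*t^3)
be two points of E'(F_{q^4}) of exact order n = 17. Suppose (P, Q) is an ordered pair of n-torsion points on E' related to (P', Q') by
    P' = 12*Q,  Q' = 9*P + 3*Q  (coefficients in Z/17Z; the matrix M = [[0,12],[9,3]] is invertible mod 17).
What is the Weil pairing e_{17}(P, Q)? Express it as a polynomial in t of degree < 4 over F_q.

Since e_{17}(P,P)=e_{17}(Q,Q)=1 and e_{17}(Q,P)=e_{17}(P,Q)^{-1}, expanding e_{17}(12*Q,9*P + 3*Q) leaves e(P,Q)^det(M).
Hence e(P,Q) = e(P',Q')^{14} where 14 = 11^{-1} mod 17.
Montgomery->Weierstrass: x_W = 62738490022313*x+44012474244922, y_W=62738490022313*y on F_{146957817384073}; lands on y^2=x^3+10311491975083*x+43278271884618.
5-bit Miller (10001) on E'/F_{146957817384073} with a'=10311491975083, b'=43278271884618: accumulate tangent/chord ratios at Q'+S and P'+S'.
So e_{17}(P',Q') = 55493518285940 + 104327664871960*t + 69386186287369*t^2 + 125574044247606*t^3.
Thus e_{17}(P,Q) = 4085404978476 + 1297573674933*t + 73956205242103*t^2 + 34809951001117*t^3.

4085404978476 + 1297573674933*t + 73956205242103*t^2 + 34809951001117*t^3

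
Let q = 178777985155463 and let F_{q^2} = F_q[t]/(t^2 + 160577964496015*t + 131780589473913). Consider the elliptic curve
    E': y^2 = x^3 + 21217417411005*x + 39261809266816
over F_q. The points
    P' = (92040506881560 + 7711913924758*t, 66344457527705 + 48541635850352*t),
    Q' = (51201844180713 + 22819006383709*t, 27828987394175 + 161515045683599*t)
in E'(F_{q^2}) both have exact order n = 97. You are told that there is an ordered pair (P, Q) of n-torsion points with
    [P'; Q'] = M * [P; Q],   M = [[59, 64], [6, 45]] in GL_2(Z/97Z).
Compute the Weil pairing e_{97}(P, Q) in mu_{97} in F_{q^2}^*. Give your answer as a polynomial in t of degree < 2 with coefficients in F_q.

12512999041161 + 8296322935115*t

Since e_{97}(P,P)=e_{97}(Q,Q)=1 and e_{97}(Q,P)=e_{97}(P,Q)^{-1}, expanding e_{97}(59*P + 64*Q,6*P + 45*Q) leaves e(P,Q)^det(M).
So e_{97}(P,Q) = e_{97}(P',Q')^{17}, since 40*17 = 1 mod 97.
Build f_{97,P'} and f_{97,Q'} via the 7-bit ladder of 97=1100001_2; evaluate at shifted divisors; quotient in F_{178777985155463^2}.
e_{97}(P',Q') = 83511714052482 + 114815604622383*t.
Thus e_{97}(P,Q) = 12512999041161 + 8296322935115*t.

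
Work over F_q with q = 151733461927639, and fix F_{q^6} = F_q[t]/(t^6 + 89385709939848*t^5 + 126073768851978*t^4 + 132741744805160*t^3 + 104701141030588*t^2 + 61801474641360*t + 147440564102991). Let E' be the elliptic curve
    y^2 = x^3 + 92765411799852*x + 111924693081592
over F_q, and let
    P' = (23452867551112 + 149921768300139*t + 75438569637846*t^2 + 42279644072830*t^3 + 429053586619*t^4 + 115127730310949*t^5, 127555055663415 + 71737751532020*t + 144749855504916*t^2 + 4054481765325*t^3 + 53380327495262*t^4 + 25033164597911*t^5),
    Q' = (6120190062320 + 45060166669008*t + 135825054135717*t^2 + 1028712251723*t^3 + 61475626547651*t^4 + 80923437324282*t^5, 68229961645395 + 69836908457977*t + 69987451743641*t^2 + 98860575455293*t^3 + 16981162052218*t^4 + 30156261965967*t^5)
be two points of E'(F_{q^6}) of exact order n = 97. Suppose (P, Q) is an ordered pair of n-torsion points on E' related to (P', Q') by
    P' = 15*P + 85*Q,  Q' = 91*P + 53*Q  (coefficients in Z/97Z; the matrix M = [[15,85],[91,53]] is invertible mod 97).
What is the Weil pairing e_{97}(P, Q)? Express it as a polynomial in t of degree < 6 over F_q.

Alternating bilinearity on E[97] (values in mu_{97} in F_{151733461927639^6}) gives e(P',Q') = e(P,Q)^det(M).
Hence e(P,Q) = e(P',Q')^{86} where 86 = 44^{-1} mod 97.
Run Miller on y^2=x^3+92765411799852*x+111924693081592 over F_{151733461927639}: ladder 1100001 (7 bits); e = f_P(D_Q)/f_Q(D_P).
So e_{97}(P',Q') = 73282190335189 + 144534980034448*t + 51256578979000*t^2 + 109869635208736*t^3 + 76088349269341*t^4 + 137183374205409*t^5.
e_{97}(P,Q) = (73282190335189 + 144534980034448*t + 51256578979000*t^2 + 109869635208736*t^3 + 76088349269341*t^4 + 137183374205409*t^5)^{86} = 57635059635390 + 108691575011643*t + 100219008097484*t^2 + 101024881674109*t^3 + 107666378795471*t^4 + 134221761586315*t^5.

57635059635390 + 108691575011643*t + 100219008097484*t^2 + 101024881674109*t^3 + 107666378795471*t^4 + 134221761586315*t^5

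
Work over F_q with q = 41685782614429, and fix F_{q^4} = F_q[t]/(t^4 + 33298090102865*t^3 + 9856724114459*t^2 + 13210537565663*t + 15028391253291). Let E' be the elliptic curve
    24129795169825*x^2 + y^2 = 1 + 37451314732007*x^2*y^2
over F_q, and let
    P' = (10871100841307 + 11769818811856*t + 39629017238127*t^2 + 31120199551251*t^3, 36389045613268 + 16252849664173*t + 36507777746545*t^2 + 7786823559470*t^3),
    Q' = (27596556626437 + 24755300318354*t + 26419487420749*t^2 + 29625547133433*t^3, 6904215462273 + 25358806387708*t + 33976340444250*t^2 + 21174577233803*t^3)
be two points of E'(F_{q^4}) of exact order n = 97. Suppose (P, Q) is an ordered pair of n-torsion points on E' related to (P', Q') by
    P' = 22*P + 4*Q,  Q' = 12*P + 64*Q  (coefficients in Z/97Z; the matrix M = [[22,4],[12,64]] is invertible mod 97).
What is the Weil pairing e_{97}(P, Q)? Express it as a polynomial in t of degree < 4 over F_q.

13022835970356 + 18062189221112*t + 37075820304684*t^2 + 27295396702782*t^3

Under M = [[22,4],[12,64]] in GL_2(Z/97), e_{97}(P',Q') = e_{97}(P,Q)^(22*64-4*12 mod 97).
Hence e(P,Q) = e(P',Q')^{49} where 49 = 2^{-1} mod 97.
Map (x,y)_Ed via u=(1+y)/(1-y), v=(1+y)/((1-y)x) to Montgomery A=39571557822488,B=6762265605209; then to (a',b')=(31046179221656,16973790308555).
Double-and-add over 1100001: 7-1 doublings, 3-1 additions; each step l_{T,T}/v_{2T} or l_{T,P'}/v at Q'+S for random S.
So e_{97}(P',Q') = 17744803668228 + 2267740564140*t + 7483957028128*t^2 + 35585344280228*t^3.
(17744803668228 + 2267740564140*t + 7483957028128*t^2 + 35585344280228*t^3)^{49} mod (41685782614429,f) = 13022835970356 + 18062189221112*t + 37075820304684*t^2 + 27295396702782*t^3.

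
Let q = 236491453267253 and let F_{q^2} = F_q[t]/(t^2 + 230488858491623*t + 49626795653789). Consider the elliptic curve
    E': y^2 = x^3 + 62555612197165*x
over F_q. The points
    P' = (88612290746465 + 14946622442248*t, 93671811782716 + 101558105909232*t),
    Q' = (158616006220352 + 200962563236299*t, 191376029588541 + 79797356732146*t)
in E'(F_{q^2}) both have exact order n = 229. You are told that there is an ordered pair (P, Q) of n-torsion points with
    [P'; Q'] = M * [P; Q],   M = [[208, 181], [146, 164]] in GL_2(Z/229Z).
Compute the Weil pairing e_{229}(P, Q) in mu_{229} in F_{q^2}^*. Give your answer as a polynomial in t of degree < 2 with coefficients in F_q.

The 229-Weil pairing on E[229] over F_{236491453267253} is alternating-bilinear: e_{229}(P',Q') = e_{229}(P,Q)^det(M).
So e_{229}(P,Q) = e_{229}(P',Q')^{158}, since 129*158 = 1 mod 229.
Miller loop for e_{229} over F_{236491453267253^2}: bits of 229 = 11100101; 7 double steps + 4 add steps, l/v at each.
The quotient is 73508836990424 + 58067838168000*t.
Raise to 158: e(P,Q) = 1271512997911 + 169464322984734*t in mu_{229}.

1271512997911 + 169464322984734*t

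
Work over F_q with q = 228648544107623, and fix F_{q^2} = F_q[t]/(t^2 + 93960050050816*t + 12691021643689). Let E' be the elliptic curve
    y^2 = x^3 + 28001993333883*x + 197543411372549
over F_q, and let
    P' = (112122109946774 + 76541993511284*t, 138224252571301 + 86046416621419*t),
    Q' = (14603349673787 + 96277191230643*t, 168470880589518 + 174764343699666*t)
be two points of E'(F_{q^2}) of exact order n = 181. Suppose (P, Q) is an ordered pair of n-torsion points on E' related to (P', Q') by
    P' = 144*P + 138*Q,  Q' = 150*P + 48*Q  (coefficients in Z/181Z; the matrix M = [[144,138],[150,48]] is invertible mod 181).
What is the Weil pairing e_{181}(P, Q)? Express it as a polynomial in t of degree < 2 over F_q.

221981441537239 + 75681098565975*t

The 181-Weil pairing on E[181] over F_{228648544107623} is alternating-bilinear: e_{181}(P',Q') = e_{181}(P,Q)^det(M).
Hence e(P,Q) = e(P',Q')^{164} where 164 = 149^{-1} mod 181.
Run Miller on y^2=x^3+28001993333883*x+197543411372549 over F_{228648544107623}: ladder 10110101 (8 bits); e = f_P(D_Q)/f_Q(D_P).
e_{181}(P',Q') = 132016999736763 + 96234054665470*t.
Thus e_{181}(P,Q) = 221981441537239 + 75681098565975*t.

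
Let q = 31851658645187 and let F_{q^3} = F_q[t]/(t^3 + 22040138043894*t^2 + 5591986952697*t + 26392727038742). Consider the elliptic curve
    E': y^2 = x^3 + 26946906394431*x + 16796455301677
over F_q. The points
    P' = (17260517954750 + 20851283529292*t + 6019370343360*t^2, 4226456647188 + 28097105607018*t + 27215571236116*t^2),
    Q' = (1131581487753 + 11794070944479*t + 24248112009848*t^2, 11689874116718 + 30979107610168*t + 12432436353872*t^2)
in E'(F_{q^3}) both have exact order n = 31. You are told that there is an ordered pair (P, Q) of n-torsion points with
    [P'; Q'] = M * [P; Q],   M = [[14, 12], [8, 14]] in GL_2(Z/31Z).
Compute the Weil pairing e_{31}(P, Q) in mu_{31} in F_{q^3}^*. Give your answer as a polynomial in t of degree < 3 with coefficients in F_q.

e_{31}(aP+bQ,cP+dQ) = e_{31}(P,Q)^(ad-bc); with (a,b,c,d)=(14,12,8,14) this gives the det-31 law.
Inverting 7 mod 31: 9. Thus e_{31}(P,Q) = e(P',Q')^{9}.
Build f_{31,P'} and f_{31,Q'} via the 5-bit ladder of 31=11111_2; evaluate at shifted divisors; quotient in F_{31851658645187^3}.
Result: e(P',Q') = 932318384351 + 11607163927867*t + 12969070481760*t^2.
e_{31}(P,Q) = (932318384351 + 11607163927867*t + 12969070481760*t^2)^{9} = 1263882778589 + 15903499650386*t + 11923650797556*t^2.

1263882778589 + 15903499650386*t + 11923650797556*t^2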